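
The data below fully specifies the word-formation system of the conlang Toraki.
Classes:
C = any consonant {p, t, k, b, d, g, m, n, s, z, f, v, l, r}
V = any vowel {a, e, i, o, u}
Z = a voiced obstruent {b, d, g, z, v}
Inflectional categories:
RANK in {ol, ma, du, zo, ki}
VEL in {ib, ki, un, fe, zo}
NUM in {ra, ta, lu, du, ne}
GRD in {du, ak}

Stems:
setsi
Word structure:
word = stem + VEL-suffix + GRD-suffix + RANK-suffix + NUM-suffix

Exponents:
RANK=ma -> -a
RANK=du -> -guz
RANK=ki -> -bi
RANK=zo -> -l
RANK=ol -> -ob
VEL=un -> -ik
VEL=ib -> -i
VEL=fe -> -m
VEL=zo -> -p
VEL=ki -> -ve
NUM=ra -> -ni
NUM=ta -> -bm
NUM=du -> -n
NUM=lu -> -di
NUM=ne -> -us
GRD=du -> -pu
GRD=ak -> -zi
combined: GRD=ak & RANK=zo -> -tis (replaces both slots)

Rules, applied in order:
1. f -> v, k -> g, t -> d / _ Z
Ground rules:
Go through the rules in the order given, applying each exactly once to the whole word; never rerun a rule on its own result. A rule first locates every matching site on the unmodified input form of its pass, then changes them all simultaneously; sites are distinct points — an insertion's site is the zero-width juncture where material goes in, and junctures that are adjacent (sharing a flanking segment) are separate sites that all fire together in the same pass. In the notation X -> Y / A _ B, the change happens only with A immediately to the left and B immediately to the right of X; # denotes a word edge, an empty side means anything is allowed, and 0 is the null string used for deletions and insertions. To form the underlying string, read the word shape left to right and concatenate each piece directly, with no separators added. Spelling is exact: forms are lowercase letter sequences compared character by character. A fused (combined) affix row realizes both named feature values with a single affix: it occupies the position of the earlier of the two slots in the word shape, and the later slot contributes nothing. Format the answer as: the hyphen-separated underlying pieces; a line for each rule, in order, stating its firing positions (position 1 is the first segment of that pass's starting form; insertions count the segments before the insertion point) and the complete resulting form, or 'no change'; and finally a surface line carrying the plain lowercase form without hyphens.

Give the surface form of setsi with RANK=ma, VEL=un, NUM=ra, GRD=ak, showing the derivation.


underlying: setsi-ik-zi-a-ni
1. f -> v, k -> g, t -> d / _ Z: fires at position(s) 7: setsiigziani
surface: setsiigziani


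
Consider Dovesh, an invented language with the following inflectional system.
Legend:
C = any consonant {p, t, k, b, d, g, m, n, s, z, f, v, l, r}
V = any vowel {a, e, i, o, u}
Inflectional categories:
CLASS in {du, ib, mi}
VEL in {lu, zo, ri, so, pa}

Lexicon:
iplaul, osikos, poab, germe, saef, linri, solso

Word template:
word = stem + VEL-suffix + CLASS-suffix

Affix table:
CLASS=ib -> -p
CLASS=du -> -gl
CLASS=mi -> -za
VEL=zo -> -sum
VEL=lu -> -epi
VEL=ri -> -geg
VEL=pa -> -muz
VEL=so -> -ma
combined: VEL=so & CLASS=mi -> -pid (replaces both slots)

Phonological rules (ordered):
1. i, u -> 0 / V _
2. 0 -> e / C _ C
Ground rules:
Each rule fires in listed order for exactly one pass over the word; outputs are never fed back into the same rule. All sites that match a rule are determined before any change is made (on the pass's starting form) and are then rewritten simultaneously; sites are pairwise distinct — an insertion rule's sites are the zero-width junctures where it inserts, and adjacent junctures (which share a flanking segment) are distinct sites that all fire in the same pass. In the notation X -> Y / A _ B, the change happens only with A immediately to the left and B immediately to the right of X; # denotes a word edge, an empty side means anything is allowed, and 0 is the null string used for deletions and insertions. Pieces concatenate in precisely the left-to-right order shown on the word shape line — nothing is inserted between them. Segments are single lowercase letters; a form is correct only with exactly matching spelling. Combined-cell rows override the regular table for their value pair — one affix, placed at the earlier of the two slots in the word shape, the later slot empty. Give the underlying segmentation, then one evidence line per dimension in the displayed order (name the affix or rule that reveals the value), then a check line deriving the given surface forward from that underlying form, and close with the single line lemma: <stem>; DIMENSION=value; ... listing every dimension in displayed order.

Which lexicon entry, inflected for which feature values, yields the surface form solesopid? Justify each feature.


underlying: solso-pid
CLASS=mi - signalled by the combined affix row
VEL=so - signalled by the combined affix row
check: solsopid -> solsopid -> solesopid
lemma: solso; CLASS=mi; VEL=so


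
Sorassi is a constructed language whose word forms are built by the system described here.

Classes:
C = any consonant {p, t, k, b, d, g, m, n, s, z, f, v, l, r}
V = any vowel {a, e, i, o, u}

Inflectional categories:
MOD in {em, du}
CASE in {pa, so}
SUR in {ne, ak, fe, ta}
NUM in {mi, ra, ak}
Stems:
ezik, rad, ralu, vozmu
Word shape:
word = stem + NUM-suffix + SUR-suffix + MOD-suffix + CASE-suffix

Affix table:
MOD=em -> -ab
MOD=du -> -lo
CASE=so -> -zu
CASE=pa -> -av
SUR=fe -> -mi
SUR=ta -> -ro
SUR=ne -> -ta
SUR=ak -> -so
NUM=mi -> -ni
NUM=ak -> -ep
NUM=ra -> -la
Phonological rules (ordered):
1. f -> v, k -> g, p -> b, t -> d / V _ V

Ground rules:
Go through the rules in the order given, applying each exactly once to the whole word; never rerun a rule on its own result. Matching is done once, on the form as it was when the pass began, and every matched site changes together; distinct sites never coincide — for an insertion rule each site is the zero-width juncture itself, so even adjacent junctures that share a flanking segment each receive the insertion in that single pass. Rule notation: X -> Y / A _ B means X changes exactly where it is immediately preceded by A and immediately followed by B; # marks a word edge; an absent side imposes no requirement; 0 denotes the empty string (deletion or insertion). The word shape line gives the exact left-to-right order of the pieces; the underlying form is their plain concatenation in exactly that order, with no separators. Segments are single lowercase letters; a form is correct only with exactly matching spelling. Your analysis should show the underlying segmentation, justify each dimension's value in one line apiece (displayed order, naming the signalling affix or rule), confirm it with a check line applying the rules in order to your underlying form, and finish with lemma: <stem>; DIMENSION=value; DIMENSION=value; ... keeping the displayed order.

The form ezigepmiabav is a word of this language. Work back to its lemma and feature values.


underlying: ezik-ep-mi-ab-av
MOD=em - signalled by the affix -ab
CASE=pa - signalled by the affix -av
SUR=fe - signalled by the affix -mi
NUM=ak - signalled by the affix -ep
check: ezikepmiabav -> ezigepmiabav
lemma: ezik; MOD=em; CASE=pa; SUR=fe; NUM=ak


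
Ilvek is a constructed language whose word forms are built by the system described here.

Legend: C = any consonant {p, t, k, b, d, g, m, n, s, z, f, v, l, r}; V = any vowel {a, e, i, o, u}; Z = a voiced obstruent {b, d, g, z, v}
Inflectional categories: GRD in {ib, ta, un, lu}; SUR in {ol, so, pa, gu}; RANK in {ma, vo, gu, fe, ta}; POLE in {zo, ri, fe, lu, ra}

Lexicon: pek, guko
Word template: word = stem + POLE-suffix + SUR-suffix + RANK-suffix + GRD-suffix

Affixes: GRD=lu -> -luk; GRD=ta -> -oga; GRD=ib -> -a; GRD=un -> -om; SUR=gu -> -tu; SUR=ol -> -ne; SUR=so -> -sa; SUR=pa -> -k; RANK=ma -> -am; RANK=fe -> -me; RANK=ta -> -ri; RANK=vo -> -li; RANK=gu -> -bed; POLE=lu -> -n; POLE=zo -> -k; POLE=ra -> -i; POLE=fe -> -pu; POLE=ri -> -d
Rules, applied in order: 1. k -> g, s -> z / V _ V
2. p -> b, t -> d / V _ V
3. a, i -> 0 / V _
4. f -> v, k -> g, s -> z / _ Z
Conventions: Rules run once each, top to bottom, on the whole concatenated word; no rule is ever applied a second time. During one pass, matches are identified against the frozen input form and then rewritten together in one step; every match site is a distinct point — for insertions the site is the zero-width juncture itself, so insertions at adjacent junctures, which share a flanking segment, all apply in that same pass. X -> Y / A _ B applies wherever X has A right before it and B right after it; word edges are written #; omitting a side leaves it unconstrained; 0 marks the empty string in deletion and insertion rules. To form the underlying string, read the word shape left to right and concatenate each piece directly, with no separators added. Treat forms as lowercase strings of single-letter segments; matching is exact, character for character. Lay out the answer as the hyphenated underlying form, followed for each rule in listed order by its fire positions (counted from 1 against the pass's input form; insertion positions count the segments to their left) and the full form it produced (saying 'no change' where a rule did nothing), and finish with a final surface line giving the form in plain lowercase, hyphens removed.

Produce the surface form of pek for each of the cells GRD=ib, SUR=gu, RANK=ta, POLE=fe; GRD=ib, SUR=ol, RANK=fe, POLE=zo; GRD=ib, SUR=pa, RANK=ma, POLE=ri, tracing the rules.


cell GRD=ib, SUR=gu, RANK=ta, POLE=fe:
underlying: pek-pu-tu-ri-a
1. k -> g, s -> z / V _ V: no change
2. p -> b, t -> d / V _ V: fires at position(s) 6: pekpuduria
3. a, i -> 0 / V _: fires at position(s) 10: pekpuduri
4. f -> v, k -> g, s -> z / _ Z: no change
surface: pekpuduri

cell GRD=ib, SUR=ol, RANK=fe, POLE=zo:
underlying: pek-k-ne-me-a
1. k -> g, s -> z / V _ V: no change
2. p -> b, t -> d / V _ V: no change
3. a, i -> 0 / V _: fires at position(s) 9: pekkneme
4. f -> v, k -> g, s -> z / _ Z: no change
surface: pekkneme

cell GRD=ib, SUR=pa, RANK=ma, POLE=ri:
underlying: pek-d-k-am-a
1. k -> g, s -> z / V _ V: no change
2. p -> b, t -> d / V _ V: no change
3. a, i -> 0 / V _: no change
4. f -> v, k -> g, s -> z / _ Z: fires at position(s) 3: pegdkama
surface: pegdkama


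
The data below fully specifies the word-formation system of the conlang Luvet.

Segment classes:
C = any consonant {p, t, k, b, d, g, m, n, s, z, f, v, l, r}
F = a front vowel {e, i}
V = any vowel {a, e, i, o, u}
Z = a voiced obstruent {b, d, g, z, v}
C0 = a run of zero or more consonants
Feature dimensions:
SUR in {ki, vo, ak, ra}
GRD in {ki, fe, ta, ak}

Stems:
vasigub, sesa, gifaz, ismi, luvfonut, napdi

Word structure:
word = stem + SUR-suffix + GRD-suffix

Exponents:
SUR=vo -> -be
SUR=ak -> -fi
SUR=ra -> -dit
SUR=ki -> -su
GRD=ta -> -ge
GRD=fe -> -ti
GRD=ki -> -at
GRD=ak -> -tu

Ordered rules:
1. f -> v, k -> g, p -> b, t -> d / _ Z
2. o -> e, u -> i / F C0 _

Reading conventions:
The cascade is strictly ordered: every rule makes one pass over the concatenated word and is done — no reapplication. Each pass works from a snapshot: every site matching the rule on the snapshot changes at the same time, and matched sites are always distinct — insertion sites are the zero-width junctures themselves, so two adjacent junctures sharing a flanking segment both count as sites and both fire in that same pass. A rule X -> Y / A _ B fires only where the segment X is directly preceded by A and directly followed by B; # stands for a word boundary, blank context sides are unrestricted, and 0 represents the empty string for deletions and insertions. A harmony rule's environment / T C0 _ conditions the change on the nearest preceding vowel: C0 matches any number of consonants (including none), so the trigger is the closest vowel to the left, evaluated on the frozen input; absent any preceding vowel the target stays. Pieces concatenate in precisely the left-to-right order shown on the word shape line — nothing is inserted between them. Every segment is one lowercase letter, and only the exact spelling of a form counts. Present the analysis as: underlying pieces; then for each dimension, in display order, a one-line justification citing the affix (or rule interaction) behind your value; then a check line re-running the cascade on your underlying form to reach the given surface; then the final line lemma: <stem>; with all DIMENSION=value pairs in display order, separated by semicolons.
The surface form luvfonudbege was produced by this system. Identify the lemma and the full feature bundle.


underlying: luvfonut-be-ge
SUR=vo - signalled by the affix -be
GRD=ta - signalled by the affix -ge
check: luvfonutbege -> luvfonudbege -> luvfonudbege
lemma: luvfonut; SUR=vo; GRD=ta


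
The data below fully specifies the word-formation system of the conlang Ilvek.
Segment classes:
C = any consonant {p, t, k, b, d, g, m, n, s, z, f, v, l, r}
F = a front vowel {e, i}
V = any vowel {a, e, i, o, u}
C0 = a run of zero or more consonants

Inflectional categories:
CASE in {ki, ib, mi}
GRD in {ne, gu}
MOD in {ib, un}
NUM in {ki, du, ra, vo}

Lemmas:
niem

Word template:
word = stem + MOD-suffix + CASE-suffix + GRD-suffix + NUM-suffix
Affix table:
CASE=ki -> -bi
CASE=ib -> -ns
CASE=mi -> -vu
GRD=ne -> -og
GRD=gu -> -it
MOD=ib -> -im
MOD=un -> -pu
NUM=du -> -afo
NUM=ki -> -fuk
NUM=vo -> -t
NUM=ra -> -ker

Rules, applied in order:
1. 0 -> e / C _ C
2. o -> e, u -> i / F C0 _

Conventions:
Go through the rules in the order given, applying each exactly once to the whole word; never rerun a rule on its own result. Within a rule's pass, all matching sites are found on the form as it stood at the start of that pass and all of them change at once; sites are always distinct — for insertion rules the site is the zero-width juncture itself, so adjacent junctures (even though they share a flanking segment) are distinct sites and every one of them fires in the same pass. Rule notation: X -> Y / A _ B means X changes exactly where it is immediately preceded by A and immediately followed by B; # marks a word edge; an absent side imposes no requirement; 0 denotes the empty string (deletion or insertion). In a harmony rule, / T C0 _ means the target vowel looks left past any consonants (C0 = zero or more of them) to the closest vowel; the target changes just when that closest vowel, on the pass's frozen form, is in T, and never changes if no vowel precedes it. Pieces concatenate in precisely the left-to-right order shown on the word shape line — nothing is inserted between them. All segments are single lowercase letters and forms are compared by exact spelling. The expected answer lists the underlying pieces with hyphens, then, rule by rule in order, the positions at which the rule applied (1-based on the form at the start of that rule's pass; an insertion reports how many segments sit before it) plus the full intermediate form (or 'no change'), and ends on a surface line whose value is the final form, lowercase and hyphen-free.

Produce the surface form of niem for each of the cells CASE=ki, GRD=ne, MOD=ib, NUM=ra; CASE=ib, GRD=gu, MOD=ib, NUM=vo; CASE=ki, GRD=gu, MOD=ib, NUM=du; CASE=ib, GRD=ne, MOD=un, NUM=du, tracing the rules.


cell CASE=ki, GRD=ne, MOD=ib, NUM=ra:
underlying: niem-im-bi-og-ker
1. 0 -> e / C _ C: inserts after position(s) 6, 10: niemimebiogeker
2. o -> e, u -> i / F C0 _: fires at position(s) 10: niemimebiegeker
surface: niemimebiegeker

cell CASE=ib, GRD=gu, MOD=ib, NUM=vo:
underlying: niem-im-ns-it-t
1. 0 -> e / C _ C: inserts after position(s) 6, 7, 10: niemimenesitet
2. o -> e, u -> i / F C0 _: no change
surface: niemimenesitet

cell CASE=ki, GRD=gu, MOD=ib, NUM=du:
underlying: niem-im-bi-it-afo
1. 0 -> e / C _ C: inserts after position(s) 6: niemimebiitafo
2. o -> e, u -> i / F C0 _: no change
surface: niemimebiitafo

cell CASE=ib, GRD=ne, MOD=un, NUM=du:
underlying: niem-pu-ns-og-afo
1. 0 -> e / C _ C: inserts after position(s) 4, 7: niemepunesogafo
2. o -> e, u -> i / F C0 _: fires at position(s) 7, 11: niemepinesegafo
surface: niemepinesegafo


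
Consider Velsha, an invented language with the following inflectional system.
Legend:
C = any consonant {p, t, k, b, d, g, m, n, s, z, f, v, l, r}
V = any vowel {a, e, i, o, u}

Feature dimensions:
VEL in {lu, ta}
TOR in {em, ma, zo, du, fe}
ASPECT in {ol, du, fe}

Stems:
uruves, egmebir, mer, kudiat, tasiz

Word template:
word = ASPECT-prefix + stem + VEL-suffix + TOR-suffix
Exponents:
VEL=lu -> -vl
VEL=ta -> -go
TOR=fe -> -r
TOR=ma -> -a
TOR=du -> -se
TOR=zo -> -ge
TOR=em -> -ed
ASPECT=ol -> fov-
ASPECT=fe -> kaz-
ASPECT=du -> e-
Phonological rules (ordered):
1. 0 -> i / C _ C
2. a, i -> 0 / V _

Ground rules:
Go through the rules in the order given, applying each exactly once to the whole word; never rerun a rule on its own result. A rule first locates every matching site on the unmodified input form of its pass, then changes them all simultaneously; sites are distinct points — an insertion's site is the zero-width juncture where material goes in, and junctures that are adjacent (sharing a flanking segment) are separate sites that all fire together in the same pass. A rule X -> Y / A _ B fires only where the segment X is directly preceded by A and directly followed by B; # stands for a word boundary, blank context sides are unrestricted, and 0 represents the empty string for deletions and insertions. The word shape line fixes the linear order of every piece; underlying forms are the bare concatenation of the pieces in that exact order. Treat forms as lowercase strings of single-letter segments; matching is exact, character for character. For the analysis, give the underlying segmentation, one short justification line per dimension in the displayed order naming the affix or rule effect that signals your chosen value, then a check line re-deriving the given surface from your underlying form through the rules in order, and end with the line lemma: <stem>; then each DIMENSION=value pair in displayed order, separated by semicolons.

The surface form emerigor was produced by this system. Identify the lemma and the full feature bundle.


underlying: e-mer-go-r
VEL=ta - signalled by the affix -go
TOR=fe - signalled by the affix -r
ASPECT=du - signalled by the affix e-
check: emergor -> emerigor -> emerigor
lemma: mer; VEL=ta; TOR=fe; ASPECT=du


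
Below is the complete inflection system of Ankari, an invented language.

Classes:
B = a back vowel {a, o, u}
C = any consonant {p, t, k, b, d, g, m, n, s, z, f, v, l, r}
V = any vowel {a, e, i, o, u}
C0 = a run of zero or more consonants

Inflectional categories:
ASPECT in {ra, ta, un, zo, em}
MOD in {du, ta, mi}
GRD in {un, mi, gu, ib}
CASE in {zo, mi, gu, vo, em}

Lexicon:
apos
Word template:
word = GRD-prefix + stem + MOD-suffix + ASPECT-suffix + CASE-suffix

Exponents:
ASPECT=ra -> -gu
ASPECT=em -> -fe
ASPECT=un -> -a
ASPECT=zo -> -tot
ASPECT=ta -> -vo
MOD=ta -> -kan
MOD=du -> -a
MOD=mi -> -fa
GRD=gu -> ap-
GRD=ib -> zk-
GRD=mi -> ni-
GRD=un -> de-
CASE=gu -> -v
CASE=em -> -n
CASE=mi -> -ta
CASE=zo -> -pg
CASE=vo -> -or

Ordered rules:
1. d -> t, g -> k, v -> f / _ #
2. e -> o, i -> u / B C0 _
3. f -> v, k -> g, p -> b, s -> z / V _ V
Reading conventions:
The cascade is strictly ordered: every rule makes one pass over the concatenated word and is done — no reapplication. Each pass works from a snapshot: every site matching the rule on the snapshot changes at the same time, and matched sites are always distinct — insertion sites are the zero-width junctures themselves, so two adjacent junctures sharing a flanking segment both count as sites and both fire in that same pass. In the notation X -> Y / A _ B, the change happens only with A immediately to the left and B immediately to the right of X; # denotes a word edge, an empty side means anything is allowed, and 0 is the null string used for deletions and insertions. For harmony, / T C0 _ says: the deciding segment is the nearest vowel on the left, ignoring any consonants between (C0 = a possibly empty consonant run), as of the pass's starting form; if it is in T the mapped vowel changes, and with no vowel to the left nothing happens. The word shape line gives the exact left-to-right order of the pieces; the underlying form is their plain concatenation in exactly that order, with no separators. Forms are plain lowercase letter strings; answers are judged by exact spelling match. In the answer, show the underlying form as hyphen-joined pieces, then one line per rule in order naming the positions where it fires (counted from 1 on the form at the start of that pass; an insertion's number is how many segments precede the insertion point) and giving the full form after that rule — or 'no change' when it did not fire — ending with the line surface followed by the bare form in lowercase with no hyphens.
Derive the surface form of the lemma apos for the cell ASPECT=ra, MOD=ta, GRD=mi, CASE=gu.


underlying: ni-apos-kan-gu-v
1. d -> t, g -> k, v -> f / _ #: fires at position(s) 12: niaposkanguf
2. e -> o, i -> u / B C0 _: no change
3. f -> v, k -> g, p -> b, s -> z / V _ V: fires at position(s) 4: niaboskanguf
surface: niaboskanguf


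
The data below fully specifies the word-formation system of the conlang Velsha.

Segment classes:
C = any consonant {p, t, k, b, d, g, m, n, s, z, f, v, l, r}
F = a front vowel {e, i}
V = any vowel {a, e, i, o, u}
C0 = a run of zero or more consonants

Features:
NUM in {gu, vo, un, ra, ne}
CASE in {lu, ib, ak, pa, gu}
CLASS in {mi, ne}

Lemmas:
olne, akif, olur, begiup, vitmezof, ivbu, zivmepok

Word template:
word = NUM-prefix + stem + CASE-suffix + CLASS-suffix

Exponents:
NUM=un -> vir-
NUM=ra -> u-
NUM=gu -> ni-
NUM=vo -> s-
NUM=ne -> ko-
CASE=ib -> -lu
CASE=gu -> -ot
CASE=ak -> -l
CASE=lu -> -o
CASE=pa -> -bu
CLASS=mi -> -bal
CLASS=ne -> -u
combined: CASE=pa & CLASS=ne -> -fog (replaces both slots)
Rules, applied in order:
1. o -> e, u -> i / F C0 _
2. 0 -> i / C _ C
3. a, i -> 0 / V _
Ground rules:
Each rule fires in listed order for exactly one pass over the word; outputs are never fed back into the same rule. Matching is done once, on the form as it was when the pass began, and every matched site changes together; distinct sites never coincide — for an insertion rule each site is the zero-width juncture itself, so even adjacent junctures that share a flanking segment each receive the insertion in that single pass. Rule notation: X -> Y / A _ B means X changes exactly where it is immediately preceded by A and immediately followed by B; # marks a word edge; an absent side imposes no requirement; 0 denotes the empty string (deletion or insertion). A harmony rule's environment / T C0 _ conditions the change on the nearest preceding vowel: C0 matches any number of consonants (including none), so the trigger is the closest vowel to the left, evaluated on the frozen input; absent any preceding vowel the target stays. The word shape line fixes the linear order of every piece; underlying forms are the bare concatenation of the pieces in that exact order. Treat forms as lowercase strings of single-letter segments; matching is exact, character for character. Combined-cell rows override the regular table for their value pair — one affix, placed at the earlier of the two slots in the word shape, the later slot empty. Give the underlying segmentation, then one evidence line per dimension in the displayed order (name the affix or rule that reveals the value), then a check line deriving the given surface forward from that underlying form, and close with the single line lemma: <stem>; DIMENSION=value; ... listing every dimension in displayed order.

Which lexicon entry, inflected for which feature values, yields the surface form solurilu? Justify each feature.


underlying: s-olur-l-u
NUM=vo - signalled by the affix s-
CASE=ak - signalled by the affix -l
CLASS=ne - signalled by the affix -u
check: solurlu -> solurlu -> solurilu -> solurilu
lemma: olur; NUM=vo; CASE=ak; CLASS=ne


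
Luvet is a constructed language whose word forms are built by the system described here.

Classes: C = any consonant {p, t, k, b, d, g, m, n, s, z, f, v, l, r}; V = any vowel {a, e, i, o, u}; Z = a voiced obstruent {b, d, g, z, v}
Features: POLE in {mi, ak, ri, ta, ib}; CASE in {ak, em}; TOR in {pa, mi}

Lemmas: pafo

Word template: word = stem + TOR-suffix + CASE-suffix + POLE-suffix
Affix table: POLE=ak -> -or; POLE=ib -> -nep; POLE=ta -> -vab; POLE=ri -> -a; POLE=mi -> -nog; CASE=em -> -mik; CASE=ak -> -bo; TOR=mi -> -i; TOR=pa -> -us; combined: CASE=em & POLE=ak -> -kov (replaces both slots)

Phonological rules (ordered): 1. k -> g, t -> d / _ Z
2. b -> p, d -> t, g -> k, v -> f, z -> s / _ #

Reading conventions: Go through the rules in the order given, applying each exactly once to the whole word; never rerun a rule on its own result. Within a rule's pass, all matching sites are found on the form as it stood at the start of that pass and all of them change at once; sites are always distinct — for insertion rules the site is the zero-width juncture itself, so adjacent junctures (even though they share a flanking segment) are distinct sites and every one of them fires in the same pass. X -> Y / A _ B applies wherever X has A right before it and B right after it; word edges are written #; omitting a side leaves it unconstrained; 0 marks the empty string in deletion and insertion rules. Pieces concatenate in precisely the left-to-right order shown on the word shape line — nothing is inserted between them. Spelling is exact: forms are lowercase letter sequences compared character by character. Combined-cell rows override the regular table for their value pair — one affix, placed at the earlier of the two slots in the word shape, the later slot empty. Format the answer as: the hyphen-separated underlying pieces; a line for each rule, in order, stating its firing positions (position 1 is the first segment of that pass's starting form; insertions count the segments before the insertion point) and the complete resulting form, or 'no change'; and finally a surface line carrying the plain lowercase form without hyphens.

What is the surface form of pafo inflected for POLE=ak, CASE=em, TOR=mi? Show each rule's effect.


underlying: pafo-i-kov
1. k -> g, t -> d / _ Z: no change
2. b -> p, d -> t, g -> k, v -> f, z -> s / _ #: fires at position(s) 8: pafoikof
surface: pafoikof


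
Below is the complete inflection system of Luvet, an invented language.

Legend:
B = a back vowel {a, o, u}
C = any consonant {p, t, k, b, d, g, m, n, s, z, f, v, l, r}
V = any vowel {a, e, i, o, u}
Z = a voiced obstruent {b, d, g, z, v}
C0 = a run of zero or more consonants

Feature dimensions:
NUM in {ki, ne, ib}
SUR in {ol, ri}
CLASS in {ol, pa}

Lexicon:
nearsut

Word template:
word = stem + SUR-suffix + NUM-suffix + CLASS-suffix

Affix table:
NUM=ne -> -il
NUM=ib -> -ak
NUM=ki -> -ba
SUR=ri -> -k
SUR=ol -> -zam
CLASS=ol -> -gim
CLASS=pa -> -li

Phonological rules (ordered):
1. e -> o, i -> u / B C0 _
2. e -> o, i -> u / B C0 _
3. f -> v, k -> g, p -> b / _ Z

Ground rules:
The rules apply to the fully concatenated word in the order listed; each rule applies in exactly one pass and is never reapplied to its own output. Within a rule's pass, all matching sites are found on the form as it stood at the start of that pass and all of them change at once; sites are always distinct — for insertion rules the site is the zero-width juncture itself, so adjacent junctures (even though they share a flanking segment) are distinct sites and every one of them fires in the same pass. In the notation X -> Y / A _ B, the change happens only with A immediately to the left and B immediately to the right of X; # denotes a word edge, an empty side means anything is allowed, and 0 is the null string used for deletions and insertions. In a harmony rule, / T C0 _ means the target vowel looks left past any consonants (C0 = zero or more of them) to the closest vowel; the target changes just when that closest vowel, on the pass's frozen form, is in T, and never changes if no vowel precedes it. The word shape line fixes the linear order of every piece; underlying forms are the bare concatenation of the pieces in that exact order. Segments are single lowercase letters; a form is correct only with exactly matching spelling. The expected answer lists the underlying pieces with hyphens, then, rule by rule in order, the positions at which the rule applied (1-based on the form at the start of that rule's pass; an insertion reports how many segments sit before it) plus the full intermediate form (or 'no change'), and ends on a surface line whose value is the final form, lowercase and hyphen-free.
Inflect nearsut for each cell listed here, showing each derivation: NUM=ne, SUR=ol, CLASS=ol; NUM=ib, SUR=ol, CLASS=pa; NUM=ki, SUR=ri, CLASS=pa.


cell NUM=ne, SUR=ol, CLASS=ol:
underlying: nearsut-zam-il-gim
1. e -> o, i -> u / B C0 _: fires at position(s) 11: nearsutzamulgim
2. e -> o, i -> u / B C0 _: fires at position(s) 14: nearsutzamulgum
3. f -> v, k -> g, p -> b / _ Z: no change
surface: nearsutzamulgum

cell NUM=ib, SUR=ol, CLASS=pa:
underlying: nearsut-zam-ak-li
1. e -> o, i -> u / B C0 _: fires at position(s) 14: nearsutzamaklu
2. e -> o, i -> u / B C0 _: no change
3. f -> v, k -> g, p -> b / _ Z: no change
surface: nearsutzamaklu

cell NUM=ki, SUR=ri, CLASS=pa:
underlying: nearsut-k-ba-li
1. e -> o, i -> u / B C0 _: fires at position(s) 12: nearsutkbalu
2. e -> o, i -> u / B C0 _: no change
3. f -> v, k -> g, p -> b / _ Z: fires at position(s) 8: nearsutgbalu
surface: nearsutgbalu


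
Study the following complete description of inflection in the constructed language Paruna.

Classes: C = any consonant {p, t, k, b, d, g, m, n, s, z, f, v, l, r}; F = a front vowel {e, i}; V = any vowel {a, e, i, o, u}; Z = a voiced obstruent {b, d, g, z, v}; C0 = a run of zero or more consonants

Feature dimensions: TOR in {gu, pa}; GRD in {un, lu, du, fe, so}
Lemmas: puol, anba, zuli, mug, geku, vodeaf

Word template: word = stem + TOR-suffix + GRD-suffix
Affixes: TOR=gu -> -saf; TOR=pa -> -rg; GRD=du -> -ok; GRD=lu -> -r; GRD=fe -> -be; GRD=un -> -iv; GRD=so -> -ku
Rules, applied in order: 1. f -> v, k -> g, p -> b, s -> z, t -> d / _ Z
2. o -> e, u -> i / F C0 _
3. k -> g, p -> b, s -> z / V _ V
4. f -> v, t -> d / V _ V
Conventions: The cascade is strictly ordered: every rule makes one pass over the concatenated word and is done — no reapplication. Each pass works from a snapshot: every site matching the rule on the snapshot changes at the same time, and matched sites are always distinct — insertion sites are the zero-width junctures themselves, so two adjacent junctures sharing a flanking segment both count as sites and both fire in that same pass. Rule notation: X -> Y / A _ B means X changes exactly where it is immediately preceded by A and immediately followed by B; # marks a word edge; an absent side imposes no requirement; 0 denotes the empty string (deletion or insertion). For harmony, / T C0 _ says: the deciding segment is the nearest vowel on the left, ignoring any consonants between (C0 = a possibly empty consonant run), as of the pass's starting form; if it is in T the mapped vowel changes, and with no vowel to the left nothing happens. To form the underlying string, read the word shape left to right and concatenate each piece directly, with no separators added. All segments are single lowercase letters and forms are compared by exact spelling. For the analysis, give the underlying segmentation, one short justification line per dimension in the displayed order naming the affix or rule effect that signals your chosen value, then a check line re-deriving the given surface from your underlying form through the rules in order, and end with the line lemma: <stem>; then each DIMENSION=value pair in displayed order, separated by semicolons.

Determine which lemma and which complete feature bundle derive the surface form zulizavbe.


underlying: zuli-saf-be
TOR=gu - signalled by the affix -saf
GRD=fe - signalled by the affix -be
check: zulisafbe -> zulisavbe -> zulisavbe -> zulizavbe -> zulizavbe
lemma: zuli; TOR=gu; GRD=fe


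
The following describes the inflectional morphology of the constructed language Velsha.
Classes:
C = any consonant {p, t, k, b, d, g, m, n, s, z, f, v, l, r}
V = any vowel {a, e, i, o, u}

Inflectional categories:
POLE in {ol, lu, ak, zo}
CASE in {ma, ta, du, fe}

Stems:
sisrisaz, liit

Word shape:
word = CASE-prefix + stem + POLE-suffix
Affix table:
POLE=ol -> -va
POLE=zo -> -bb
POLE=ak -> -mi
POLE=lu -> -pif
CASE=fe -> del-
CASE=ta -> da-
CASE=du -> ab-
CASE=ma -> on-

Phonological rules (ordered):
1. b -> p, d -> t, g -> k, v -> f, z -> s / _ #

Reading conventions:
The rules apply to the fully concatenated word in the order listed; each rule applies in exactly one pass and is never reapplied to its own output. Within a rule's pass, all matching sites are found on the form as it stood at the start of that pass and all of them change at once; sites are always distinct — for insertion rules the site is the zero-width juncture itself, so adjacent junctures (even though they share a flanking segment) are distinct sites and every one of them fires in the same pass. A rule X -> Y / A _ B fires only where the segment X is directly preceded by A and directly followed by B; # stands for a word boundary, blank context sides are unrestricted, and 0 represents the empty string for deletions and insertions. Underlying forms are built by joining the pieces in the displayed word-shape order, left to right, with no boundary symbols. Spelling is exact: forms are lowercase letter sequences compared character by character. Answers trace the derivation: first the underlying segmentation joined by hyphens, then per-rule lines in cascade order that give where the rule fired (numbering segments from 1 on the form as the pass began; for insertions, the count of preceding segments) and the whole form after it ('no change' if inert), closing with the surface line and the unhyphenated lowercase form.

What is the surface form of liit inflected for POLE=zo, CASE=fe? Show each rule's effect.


underlying: del-liit-bb
1. b -> p, d -> t, g -> k, v -> f, z -> s / _ #: fires at position(s) 9: delliitbp
surface: delliitbp


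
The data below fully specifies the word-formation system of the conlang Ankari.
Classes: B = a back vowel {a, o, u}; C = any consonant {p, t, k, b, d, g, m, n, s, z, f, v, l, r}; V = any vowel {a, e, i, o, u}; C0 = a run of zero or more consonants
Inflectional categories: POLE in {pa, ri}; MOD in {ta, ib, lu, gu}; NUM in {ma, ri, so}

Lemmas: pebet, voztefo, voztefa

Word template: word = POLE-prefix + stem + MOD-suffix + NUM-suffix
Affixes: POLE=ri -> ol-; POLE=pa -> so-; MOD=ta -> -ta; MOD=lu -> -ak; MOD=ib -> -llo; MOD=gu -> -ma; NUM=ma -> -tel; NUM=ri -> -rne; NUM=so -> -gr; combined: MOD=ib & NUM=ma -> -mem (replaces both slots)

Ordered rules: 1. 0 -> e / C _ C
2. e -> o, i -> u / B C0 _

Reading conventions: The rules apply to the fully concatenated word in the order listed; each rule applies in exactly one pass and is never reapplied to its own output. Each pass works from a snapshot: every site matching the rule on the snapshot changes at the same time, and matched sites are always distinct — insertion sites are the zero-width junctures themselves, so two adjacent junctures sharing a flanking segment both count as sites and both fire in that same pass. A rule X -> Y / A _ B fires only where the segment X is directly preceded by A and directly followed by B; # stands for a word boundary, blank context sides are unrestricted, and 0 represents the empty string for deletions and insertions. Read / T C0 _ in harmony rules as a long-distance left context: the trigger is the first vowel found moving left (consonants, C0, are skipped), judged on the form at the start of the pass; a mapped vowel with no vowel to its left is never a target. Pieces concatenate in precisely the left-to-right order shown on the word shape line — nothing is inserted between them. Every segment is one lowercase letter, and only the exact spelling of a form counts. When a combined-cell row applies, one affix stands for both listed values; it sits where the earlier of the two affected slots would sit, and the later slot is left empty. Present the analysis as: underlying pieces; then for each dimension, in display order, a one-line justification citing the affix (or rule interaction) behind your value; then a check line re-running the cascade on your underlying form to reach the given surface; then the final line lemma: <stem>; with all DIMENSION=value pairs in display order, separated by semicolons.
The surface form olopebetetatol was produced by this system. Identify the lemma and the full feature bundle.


underlying: ol-pebet-ta-tel
POLE=ri - signalled by the affix ol-
MOD=ta - signalled by the affix -ta
NUM=ma - signalled by the affix -tel
check: olpebettatel -> olepebetetatel -> olopebetetatol
lemma: pebet; POLE=ri; MOD=ta; NUM=ma


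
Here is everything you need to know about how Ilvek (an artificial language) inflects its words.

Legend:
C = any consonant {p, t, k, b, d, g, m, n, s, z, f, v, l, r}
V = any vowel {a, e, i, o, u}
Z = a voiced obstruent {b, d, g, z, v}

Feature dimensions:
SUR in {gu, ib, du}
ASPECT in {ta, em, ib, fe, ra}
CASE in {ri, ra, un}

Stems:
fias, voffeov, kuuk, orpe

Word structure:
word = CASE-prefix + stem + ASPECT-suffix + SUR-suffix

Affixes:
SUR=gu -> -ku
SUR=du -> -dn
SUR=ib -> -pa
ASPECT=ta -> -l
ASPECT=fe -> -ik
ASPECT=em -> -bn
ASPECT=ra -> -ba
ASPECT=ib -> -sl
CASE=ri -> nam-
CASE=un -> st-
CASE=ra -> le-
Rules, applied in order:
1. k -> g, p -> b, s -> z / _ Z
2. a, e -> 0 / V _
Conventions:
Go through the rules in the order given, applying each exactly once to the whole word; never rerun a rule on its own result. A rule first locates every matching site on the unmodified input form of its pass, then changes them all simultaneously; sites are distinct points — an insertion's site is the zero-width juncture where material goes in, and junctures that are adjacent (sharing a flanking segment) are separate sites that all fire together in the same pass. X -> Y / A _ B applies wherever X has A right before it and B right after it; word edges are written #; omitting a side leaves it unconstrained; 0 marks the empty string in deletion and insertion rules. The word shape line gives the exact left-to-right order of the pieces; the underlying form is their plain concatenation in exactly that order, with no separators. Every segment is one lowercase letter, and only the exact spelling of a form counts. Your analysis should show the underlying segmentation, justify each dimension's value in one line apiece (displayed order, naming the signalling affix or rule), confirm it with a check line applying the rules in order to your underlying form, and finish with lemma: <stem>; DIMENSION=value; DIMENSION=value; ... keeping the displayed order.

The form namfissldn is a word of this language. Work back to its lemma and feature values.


underlying: nam-fias-sl-dn
SUR=du - signalled by the affix -dn
ASPECT=ib - signalled by the affix -sl
CASE=ri - signalled by the affix nam-
check: namfiassldn -> namfiassldn -> namfissldn
lemma: fias; SUR=du; ASPECT=ib; CASE=ri


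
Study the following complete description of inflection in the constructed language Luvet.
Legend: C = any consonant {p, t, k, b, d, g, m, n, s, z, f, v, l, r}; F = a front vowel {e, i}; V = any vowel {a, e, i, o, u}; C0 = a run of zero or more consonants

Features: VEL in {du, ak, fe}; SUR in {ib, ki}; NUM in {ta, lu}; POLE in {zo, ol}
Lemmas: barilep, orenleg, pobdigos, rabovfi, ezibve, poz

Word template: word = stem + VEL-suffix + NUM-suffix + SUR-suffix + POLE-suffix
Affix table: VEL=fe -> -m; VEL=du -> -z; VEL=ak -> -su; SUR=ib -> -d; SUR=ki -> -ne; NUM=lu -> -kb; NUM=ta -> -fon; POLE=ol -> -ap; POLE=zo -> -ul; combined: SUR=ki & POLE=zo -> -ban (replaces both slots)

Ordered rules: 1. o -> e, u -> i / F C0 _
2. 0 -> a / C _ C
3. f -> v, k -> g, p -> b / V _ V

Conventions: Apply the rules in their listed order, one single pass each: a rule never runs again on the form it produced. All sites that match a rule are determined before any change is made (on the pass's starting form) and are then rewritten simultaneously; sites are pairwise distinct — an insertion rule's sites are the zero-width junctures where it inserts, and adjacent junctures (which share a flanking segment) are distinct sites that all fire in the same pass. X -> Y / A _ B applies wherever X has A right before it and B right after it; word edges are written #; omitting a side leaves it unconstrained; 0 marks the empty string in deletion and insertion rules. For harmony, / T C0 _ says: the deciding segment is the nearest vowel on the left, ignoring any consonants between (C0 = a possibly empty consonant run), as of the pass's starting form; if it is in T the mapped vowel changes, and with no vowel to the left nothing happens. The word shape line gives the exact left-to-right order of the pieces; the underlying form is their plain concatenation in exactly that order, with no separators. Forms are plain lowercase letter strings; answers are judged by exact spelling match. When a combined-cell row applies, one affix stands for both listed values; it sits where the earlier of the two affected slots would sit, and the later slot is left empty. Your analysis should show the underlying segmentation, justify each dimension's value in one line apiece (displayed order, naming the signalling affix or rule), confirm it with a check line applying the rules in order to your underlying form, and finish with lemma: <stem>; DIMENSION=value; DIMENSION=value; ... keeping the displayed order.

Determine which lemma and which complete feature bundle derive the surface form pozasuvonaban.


underlying: poz-su-fon-ban
VEL=ak - signalled by the affix -su
SUR=ki - signalled by the combined affix row
NUM=ta - signalled by the affix -fon
POLE=zo - signalled by the combined affix row
check: pozsufonban -> pozsufonban -> pozasufonaban -> pozasuvonaban
lemma: poz; VEL=ak; SUR=ki; NUM=ta; POLE=zo
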